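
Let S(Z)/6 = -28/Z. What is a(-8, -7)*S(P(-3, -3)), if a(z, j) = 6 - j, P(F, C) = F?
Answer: 728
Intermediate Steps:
S(Z) = -168/Z (S(Z) = 6*(-28/Z) = -168/Z)
a(-8, -7)*S(P(-3, -3)) = (6 - 1*(-7))*(-168/(-3)) = (6 + 7)*(-168*(-⅓)) = 13*56 = 728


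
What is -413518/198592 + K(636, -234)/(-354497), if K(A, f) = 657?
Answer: -73360682695/35200134112 ≈ -2.0841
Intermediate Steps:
-413518/198592 + K(636, -234)/(-354497) = -413518/198592 + 657/(-354497) = -413518*1/198592 + 657*(-1/354497) = -206759/99296 - 657/354497 = -73360682695/35200134112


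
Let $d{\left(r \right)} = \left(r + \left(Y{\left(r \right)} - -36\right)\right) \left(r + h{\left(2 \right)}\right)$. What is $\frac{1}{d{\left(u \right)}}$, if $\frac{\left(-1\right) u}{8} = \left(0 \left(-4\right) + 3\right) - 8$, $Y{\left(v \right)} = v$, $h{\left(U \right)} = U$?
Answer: $\frac{1}{4872} \approx 0.00020525$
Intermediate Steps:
$u = 40$ ($u = - 8 \left(\left(0 \left(-4\right) + 3\right) - 8\right) = - 8 \left(\left(0 + 3\right) - 8\right) = - 8 \left(3 - 8\right) = \left(-8\right) \left(-5\right) = 40$)
$d{\left(r \right)} = \left(2 + r\right) \left(36 + 2 r\right)$ ($d{\left(r \right)} = \left(r + \left(r - -36\right)\right) \left(r + 2\right) = \left(r + \left(r + 36\right)\right) \left(2 + r\right) = \left(r + \left(36 + r\right)\right) \left(2 + r\right) = \left(36 + 2 r\right) \left(2 + r\right) = \left(2 + r\right) \left(36 + 2 r\right)$)
$\frac{1}{d{\left(u \right)}} = \frac{1}{72 + 2 \cdot 40^{2} + 40 \cdot 40} = \frac{1}{72 + 2 \cdot 1600 + 1600} = \frac{1}{72 + 3200 + 1600} = \frac{1}{4872}$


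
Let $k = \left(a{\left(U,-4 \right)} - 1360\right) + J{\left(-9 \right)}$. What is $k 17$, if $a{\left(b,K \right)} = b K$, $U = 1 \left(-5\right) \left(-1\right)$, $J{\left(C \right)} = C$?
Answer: $-23613$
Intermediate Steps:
$U = 5$ ($U = \left(-5\right) \left(-1\right) = 5$)
$a{\left(b,K \right)} = K b$
$k = -1389$ ($k = \left(\left(-4\right) 5 - 1360\right) - 9 = \left(-20 - 1360\right) - 9 = -1380 - 9 = -1389$)
$k 17 = \left(-1389\right) 17 = -23613$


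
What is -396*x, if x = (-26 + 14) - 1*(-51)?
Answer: -15444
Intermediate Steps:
x = 39 (x = -12 + 51 = 39)
-396*x = -396*39 = -15444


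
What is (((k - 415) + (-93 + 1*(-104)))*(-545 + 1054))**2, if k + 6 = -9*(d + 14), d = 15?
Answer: 200176602921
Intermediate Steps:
k = -267 (k = -6 - 9*(15 + 14) = -6 - 9*29 = -6 - 261 = -267)
(((k - 415) + (-93 + 1*(-104)))*(-545 + 1054))**2 = (((-267 - 415) + (-93 + 1*(-104)))*(-545 + 1054))**2 = ((-682 + (-93 - 104))*509)**2 = ((-682 - 197)*509)**2 = (-879*509)**2 = (-447411)**2 = 200176602921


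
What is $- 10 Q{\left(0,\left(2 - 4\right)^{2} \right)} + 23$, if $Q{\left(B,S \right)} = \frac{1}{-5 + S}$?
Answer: $33$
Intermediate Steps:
$- 10 Q{\left(0,\left(2 - 4\right)^{2} \right)} + 23 = - \frac{10}{-5 + \left(2 - 4\right)^{2}} + 23 = - \frac{10}{-5 + \left(-2\right)^{2}} + 23 = - \frac{10}{-5 + 4} + 23 = - \frac{10}{-1} + 23 = \left(-10\right) \left(-1\right) + 23 = 10 + 23 = 33$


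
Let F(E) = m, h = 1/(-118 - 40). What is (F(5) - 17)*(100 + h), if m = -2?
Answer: -300181/158 ≈ -1899.9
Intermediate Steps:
h = -1/158 (h = 1/(-158) = -1/158 ≈ -0.0063291)
F(E) = -2
(F(5) - 17)*(100 + h) = (-2 - 17)*(100 - 1/158) = -19*15799/158 = -300181/158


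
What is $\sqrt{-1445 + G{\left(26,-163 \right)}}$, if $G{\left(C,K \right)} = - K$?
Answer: $i \sqrt{1282} \approx 35.805 i$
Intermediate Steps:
$\sqrt{-1445 + G{\left(26,-163 \right)}} = \sqrt{-1445 - -163} = \sqrt{-1445 + 163} = \sqrt{-1282} = i \sqrt{1282}$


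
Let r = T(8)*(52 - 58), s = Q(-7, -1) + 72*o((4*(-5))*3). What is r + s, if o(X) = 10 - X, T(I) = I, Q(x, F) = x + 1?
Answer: 4986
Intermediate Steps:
Q(x, F) = 1 + x
s = 5034 (s = (1 - 7) + 72*(10 - 4*(-5)*3) = -6 + 72*(10 - (-20)*3) = -6 + 72*(10 - 1*(-60)) = -6 + 72*(10 + 60) = -6 + 72*70 = -6 + 5040 = 5034)
r = -48 (r = 8*(52 - 58) = 8*(-6) = -48)
r + s = -48 + 5034 = 4986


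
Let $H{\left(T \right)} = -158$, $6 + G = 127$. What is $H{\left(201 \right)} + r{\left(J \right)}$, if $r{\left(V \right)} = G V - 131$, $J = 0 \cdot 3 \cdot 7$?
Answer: $-289$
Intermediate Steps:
$G = 121$ ($G = -6 + 127 = 121$)
$J = 0$ ($J = 0 \cdot 7 = 0$)
$r{\left(V \right)} = -131 + 121 V$ ($r{\left(V \right)} = 121 V - 131 = -131 + 121 V$)
$H{\left(201 \right)} + r{\left(J \right)} = -158 + \left(-131 + 121 \cdot 0\right) = -158 + \left(-131 + 0\right) = -158 - 131 = -289$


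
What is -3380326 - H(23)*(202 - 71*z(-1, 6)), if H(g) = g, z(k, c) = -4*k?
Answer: -3378440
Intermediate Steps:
-3380326 - H(23)*(202 - 71*z(-1, 6)) = -3380326 - 23*(202 - (-284)*(-1)) = -3380326 - 23*(202 - 71*4) = -3380326 - 23*(202 - 284) = -3380326 - 23*(-82) = -3380326 - 1*(-1886) = -3380326 + 1886 = -3378440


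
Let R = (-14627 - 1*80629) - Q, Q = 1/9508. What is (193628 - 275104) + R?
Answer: -1680367857/9508 ≈ -1.7673e+5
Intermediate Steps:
Q = 1/9508 ≈ 0.00010517
R = -905694049/9508 (R = (-14627 - 1*80629) - 1*1/9508 = (-14627 - 80629) - 1/9508 = -95256 - 1/9508 = -905694049/9508 ≈ -95256.)
(193628 - 275104) + R = (193628 - 275104) - 905694049/9508 = -81476 - 905694049/9508 = -1680367857/9508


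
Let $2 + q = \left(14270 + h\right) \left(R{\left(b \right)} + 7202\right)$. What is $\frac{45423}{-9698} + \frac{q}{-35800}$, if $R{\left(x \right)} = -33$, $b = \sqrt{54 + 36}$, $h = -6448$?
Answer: $- \frac{34090648548}{21699275} \approx -1571.1$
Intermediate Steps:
$b = 3 \sqrt{10}$ ($b = \sqrt{90} = 3 \sqrt{10} \approx 9.4868$)
$q = 56075916$ ($q = -2 + \left(14270 - 6448\right) \left(-33 + 7202\right) = -2 + 7822 \cdot 7169 = -2 + 56075918 = 56075916$)
$\frac{45423}{-9698} + \frac{q}{-35800} = \frac{45423}{-9698} + \frac{56075916}{-35800} = 45423 \left(- \frac{1}{9698}\right) + 56075916 \left(- \frac{1}{35800}\right) = - \frac{45423}{9698} - \frac{14018979}{8950} = - \frac{34090648548}{21699275}$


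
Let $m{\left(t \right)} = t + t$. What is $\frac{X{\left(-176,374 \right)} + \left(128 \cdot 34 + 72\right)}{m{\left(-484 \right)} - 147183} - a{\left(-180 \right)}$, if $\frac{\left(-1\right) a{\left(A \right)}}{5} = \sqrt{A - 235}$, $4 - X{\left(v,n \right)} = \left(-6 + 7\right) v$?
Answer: $- \frac{4604}{148151} + 5 i \sqrt{415} \approx -0.031076 + 101.86 i$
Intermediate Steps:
$m{\left(t \right)} = 2 t$
$X{\left(v,n \right)} = 4 - v$ ($X{\left(v,n \right)} = 4 - \left(-6 + 7\right) v = 4 - 1 v = 4 - v$)
$a{\left(A \right)} = - 5 \sqrt{-235 + A}$ ($a{\left(A \right)} = - 5 \sqrt{A - 235} = - 5 \sqrt{-235 + A}$)
$\frac{X{\left(-176,374 \right)} + \left(128 \cdot 34 + 72\right)}{m{\left(-484 \right)} - 147183} - a{\left(-180 \right)} = \frac{\left(4 - -176\right) + \left(128 \cdot 34 + 72\right)}{2 \left(-484\right) - 147183} - - 5 \sqrt{-235 - 180} = \frac{\left(4 + 176\right) + \left(4352 + 72\right)}{-968 - 147183} - - 5 \sqrt{-415} = \frac{180 + 4424}{-148151} - - 5 i \sqrt{415} = 4604 \left(- \frac{1}{148151}\right) - - 5 i \sqrt{415} = - \frac{4604}{148151} + 5 i \sqrt{415}$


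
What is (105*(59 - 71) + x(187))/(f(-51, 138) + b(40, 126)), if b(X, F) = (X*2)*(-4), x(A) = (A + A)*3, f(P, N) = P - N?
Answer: 138/509 ≈ 0.27112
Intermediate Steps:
x(A) = 6*A (x(A) = (2*A)*3 = 6*A)
b(X, F) = -8*X (b(X, F) = (2*X)*(-4) = -8*X)
(105*(59 - 71) + x(187))/(f(-51, 138) + b(40, 126)) = (105*(59 - 71) + 6*187)/((-51 - 1*138) - 8*40) = (105*(-12) + 1122)/((-51 - 138) - 320) = (-1260 + 1122)/(-189 - 320) = -138/(-509) = -138*(-1/509) = 138/509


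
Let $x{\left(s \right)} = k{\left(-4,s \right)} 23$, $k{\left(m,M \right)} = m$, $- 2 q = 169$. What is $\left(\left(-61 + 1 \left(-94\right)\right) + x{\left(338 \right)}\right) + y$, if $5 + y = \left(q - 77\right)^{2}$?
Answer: $\frac{103321}{4} \approx 25830.0$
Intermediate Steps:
$q = - \frac{169}{2}$ ($q = \left(- \frac{1}{2}\right) 169 = - \frac{169}{2} \approx -84.5$)
$x{\left(s \right)} = -92$ ($x{\left(s \right)} = \left(-4\right) 23 = -92$)
$y = \frac{104309}{4}$ ($y = -5 + \left(- \frac{169}{2} - 77\right)^{2} = -5 + \left(- \frac{323}{2}\right)^{2} = -5 + \frac{104329}{4} = \frac{104309}{4} \approx 26077.0$)
$\left(\left(-61 + 1 \left(-94\right)\right) + x{\left(338 \right)}\right) + y = \left(\left(-61 + 1 \left(-94\right)\right) - 92\right) + \frac{104309}{4} = \left(\left(-61 - 94\right) - 92\right) + \frac{104309}{4} = \left(-155 - 92\right) + \frac{104309}{4} = -247 + \frac{104309}{4} = \frac{103321}{4}$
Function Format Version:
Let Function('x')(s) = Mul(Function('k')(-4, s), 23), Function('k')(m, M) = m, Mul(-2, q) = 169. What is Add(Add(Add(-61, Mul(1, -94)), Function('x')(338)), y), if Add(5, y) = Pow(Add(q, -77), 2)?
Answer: Rational(103321, 4) ≈ 25830.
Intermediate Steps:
q = Rational(-169, 2) (q = Mul(Rational(-1, 2), 169) = Rational(-169, 2) ≈ -84.500)
Function('x')(s) = -92 (Function('x')(s) = Mul(-4, 23) = -92)
y = Rational(104309, 4) (y = Add(-5, Pow(Add(Rational(-169, 2), -77), 2)) = Add(-5, Pow(Rational(-323, 2), 2)) = Add(-5, Rational(104329, 4)) = Rational(104309, 4) ≈ 26077.)
Add(Add(Add(-61, Mul(1, -94)), Function('x')(338)), y) = Add(Add(Add(-61, Mul(1, -94)), -92), Rational(104309, 4)) = Add(Add(Add(-61, -94), -92), Rational(104309, 4)) = Add(Add(-155, -92), Rational(104309, 4)) = Add(-247, Rational(104309, 4)) = Rational(103321, 4)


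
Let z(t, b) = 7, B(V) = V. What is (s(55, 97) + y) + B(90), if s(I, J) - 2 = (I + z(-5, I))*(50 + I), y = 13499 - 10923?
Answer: 9178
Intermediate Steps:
y = 2576
s(I, J) = 2 + (7 + I)*(50 + I) (s(I, J) = 2 + (I + 7)*(50 + I) = 2 + (7 + I)*(50 + I))
(s(55, 97) + y) + B(90) = ((352 + 55² + 57*55) + 2576) + 90 = ((352 + 3025 + 3135) + 2576) + 90 = (6512 + 2576) + 90 = 9088 + 90 = 9178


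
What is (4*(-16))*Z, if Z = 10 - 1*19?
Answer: 576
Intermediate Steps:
Z = -9 (Z = 10 - 19 = -9)
(4*(-16))*Z = (4*(-16))*(-9) = -64*(-9) = 576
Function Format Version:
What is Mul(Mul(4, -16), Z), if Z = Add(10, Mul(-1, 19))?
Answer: 576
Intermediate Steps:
Z = -9 (Z = Add(10, -19) = -9)
Mul(Mul(4, -16), Z) = Mul(Mul(4, -16), -9) = Mul(-64, -9) = 576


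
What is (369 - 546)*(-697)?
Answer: 123369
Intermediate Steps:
(369 - 546)*(-697) = -177*(-697) = 123369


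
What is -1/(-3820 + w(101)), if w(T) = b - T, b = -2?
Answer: 1/3923 ≈ 0.00025491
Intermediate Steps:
w(T) = -2 - T
-1/(-3820 + w(101)) = -1/(-3820 + (-2 - 1*101)) = -1/(-3820 + (-2 - 101)) = -1/(-3820 - 103) = -1/(-3923) = -1*(-1/3923) = 1/3923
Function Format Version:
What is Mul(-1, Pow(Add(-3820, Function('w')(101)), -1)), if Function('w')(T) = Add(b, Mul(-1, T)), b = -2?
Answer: Rational(1, 3923) ≈ 0.00025491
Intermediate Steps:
Function('w')(T) = Add(-2, Mul(-1, T))
Mul(-1, Pow(Add(-3820, Function('w')(101)), -1)) = Mul(-1, Pow(Add(-3820, Add(-2, Mul(-1, 101))), -1)) = Mul(-1, Pow(Add(-3820, Add(-2, -101)), -1)) = Mul(-1, Pow(Add(-3820, -103), -1)) = Mul(-1, Pow(-3923, -1)) = Mul(-1, Rational(-1, 3923)) = Rational(1, 3923)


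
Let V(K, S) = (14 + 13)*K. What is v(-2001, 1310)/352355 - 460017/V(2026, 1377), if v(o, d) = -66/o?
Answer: -12012617249989/1428456331230 ≈ -8.4095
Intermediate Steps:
V(K, S) = 27*K
v(-2001, 1310)/352355 - 460017/V(2026, 1377) = -66/(-2001)/352355 - 460017/(27*2026) = -66*(-1/2001)*(1/352355) - 460017/54702 = (22/667)*(1/352355) - 460017*1/54702 = 22/235020785 - 51113/6078 = -12012617249989/1428456331230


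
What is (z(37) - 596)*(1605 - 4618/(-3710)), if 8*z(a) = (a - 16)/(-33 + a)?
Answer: -1773876712/1855 ≈ -9.5627e+5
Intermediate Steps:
z(a) = (-16 + a)/(8*(-33 + a)) (z(a) = ((a - 16)/(-33 + a))/8 = ((-16 + a)/(-33 + a))/8 = (-16 + a)/(8*(-33 + a)))
(z(37) - 596)*(1605 - 4618/(-3710)) = ((-16 + 37)/(8*(-33 + 37)) - 596)*(1605 - 4618/(-3710)) = ((1/8)*21/4 - 596)*(1605 - 4618*(-1/3710)) = ((1/8)*(1/4)*21 - 596)*(1605 + 2309/1855) = (21/32 - 596)*(2979584/1855) = -19051/32*2979584/1855 = -1773876712/1855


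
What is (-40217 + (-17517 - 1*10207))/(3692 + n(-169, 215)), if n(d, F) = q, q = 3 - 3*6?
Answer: -67941/3677 ≈ -18.477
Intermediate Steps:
q = -15 (q = 3 - 18 = -15)
n(d, F) = -15
(-40217 + (-17517 - 1*10207))/(3692 + n(-169, 215)) = (-40217 + (-17517 - 1*10207))/(3692 - 15) = (-40217 + (-17517 - 10207))/3677 = (-40217 - 27724)*(1/3677) = -67941*1/3677 = -67941/3677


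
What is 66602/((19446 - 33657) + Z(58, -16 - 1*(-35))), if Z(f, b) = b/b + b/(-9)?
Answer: -599418/127909 ≈ -4.6863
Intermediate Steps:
Z(f, b) = 1 - b/9 (Z(f, b) = 1 + b*(-1/9) = 1 - b/9)
66602/((19446 - 33657) + Z(58, -16 - 1*(-35))) = 66602/((19446 - 33657) + (1 - (-16 - 1*(-35))/9)) = 66602/(-14211 + (1 - (-16 + 35)/9)) = 66602/(-14211 + (1 - 1/9*19)) = 66602/(-14211 + (1 - 19/9)) = 66602/(-14211 - 10/9) = 66602/(-127909/9) = 66602*(-9/127909) = -599418/127909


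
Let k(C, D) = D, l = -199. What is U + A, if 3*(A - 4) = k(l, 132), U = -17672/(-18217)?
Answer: 892088/18217 ≈ 48.970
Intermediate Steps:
U = 17672/18217 (U = -17672*(-1/18217) = 17672/18217 ≈ 0.97008)
A = 48 (A = 4 + (1/3)*132 = 4 + 44 = 48)
U + A = 17672/18217 + 48 = 892088/18217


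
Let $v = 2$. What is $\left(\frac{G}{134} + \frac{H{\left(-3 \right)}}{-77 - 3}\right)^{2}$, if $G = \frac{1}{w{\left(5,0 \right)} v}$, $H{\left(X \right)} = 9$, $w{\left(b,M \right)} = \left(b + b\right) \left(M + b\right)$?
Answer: $\frac{9078169}{718240000} \approx 0.012639$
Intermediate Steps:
$w{\left(b,M \right)} = 2 b \left(M + b\right)$
$G = \frac{1}{100}$ ($G = \frac{1}{2 \cdot 5 \left(0 + 5\right) 2} = \frac{1}{2 \cdot 5 \cdot 5 \cdot 2} = \frac{1}{50 \cdot 2} = \frac{1}{100} \approx 0.01$)
$\left(\frac{G}{134} + \frac{H{\left(-3 \right)}}{-77 - 3}\right)^{2} = \left(\frac{1}{100 \cdot 134} + \frac{9}{-77 - 3}\right)^{2} = \left(\frac{1}{100} \cdot \frac{1}{134} + \frac{9}{-80}\right)^{2} = \left(\frac{1}{13400} + 9 \left(- \frac{1}{80}\right)\right)^{2} = \left(\frac{1}{13400} - \frac{9}{80}\right)^{2} = \left(- \frac{3013}{26800}\right)^{2} = \frac{9078169}{718240000}$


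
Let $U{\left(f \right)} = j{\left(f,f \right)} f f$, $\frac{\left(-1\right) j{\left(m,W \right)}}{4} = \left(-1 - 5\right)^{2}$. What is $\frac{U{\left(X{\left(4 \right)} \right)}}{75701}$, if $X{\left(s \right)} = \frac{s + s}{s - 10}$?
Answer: $- \frac{256}{75701} \approx -0.0033817$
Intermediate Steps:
$j{\left(m,W \right)} = -144$ ($j{\left(m,W \right)} = - 4 \left(-1 - 5\right)^{2} = - 4 \left(-6\right)^{2} = \left(-4\right) 36 = -144$)
$X{\left(s \right)} = \frac{2 s}{-10 + s}$
$U{\left(f \right)} = - 144 f^{2}$ ($U{\left(f \right)} = - 144 f f = - 144 f^{2}$)
$\frac{U{\left(X{\left(4 \right)} \right)}}{75701} = \frac{\left(-144\right) \left(2 \cdot 4 \frac{1}{-10 + 4}\right)^{2}}{75701} = - 144 \left(2 \cdot 4 \frac{1}{-6}\right)^{2} \cdot \frac{1}{75701} = - 144 \left(2 \cdot 4 \left(- \frac{1}{6}\right)\right)^{2} \cdot \frac{1}{75701} = - 144 \left(- \frac{4}{3}\right)^{2} \cdot \frac{1}{75701} = \left(-144\right) \frac{16}{9} \cdot \frac{1}{75701} = \left(-256\right) \frac{1}{75701} = - \frac{256}{75701}$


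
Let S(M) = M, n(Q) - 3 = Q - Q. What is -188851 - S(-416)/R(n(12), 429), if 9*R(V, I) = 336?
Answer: -1321879/7 ≈ -1.8884e+5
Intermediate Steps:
n(Q) = 3 (n(Q) = 3 + (Q - Q) = 3 + 0 = 3)
R(V, I) = 112/3 (R(V, I) = (⅑)*336 = 112/3)
-188851 - S(-416)/R(n(12), 429) = -188851 - (-416)/112/3 = -188851 - (-416)*3/112 = -188851 - 1*(-78/7) = -188851 + 78/7 = -1321879/7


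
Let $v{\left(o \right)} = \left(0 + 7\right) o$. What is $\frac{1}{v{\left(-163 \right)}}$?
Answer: $- \frac{1}{1141} \approx -0.00087642$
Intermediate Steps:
$v{\left(o \right)} = 7 o$
$\frac{1}{v{\left(-163 \right)}} = \frac{1}{7 \left(-163\right)} = \frac{1}{-1141} = - \frac{1}{1141}$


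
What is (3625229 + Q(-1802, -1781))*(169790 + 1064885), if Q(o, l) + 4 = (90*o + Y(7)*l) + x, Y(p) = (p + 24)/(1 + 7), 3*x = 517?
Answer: 102418245740525/24 ≈ 4.2674e+12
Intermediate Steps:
x = 517/3 (x = (1/3)*517 = 517/3 ≈ 172.33)
Y(p) = 3 + p/8 (Y(p) = (24 + p)/8 = (24 + p)*(1/8) = 3 + p/8)
Q(o, l) = 505/3 + 90*o + 31*l/8 (Q(o, l) = -4 + ((90*o + (3 + (1/8)*7)*l) + 517/3) = -4 + ((90*o + (3 + 7/8)*l) + 517/3) = -4 + ((90*o + 31*l/8) + 517/3) = -4 + (517/3 + 90*o + 31*l/8) = 505/3 + 90*o + 31*l/8)
(3625229 + Q(-1802, -1781))*(169790 + 1064885) = (3625229 + (505/3 + 90*(-1802) + (31/8)*(-1781)))*(169790 + 1064885) = (3625229 + (505/3 - 162180 - 55211/8))*1234675 = (3625229 - 4053913/24)*1234675 = (82951583/24)*1234675 = 102418245740525/24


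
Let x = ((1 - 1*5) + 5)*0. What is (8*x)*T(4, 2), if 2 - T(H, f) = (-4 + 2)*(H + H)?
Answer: 0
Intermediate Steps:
x = 0 (x = ((1 - 5) + 5)*0 = (-4 + 5)*0 = 1*0 = 0)
T(H, f) = 2 + 4*H (T(H, f) = 2 - (-4 + 2)*(H + H) = 2 - (-2)*2*H = 2 - (-4)*H = 2 + 4*H)
(8*x)*T(4, 2) = (8*0)*(2 + 4*4) = 0*(2 + 16) = 0*18 = 0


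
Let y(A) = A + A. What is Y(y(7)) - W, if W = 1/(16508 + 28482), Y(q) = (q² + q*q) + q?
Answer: 18265939/44990 ≈ 406.00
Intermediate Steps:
y(A) = 2*A
Y(q) = q + 2*q² (Y(q) = (q² + q²) + q = 2*q² + q = q + 2*q²)
W = 1/44990 ≈ 2.2227e-5
Y(y(7)) - W = (2*7)*(1 + 2*(2*7)) - 1*1/44990 = 14*(1 + 2*14) - 1/44990 = 14*(1 + 28) - 1/44990 = 14*29 - 1/44990 = 406 - 1/44990 = 18265939/44990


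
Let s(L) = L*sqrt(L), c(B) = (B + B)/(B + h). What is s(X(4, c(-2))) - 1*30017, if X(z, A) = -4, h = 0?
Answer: -30017 - 8*I ≈ -30017.0 - 8.0*I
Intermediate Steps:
c(B) = 2 (c(B) = (B + B)/(B + 0) = (2*B)/B = 2)
s(L) = L**(3/2)
s(X(4, c(-2))) - 1*30017 = (-4)**(3/2) - 1*30017 = -8*I - 30017 = -30017 - 8*I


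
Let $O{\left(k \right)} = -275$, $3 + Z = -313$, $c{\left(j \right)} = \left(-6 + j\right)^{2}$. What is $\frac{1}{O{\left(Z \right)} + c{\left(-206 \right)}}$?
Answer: $\frac{1}{44669} \approx 2.2387 \cdot 10^{-5}$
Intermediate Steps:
$Z = -316$ ($Z = -3 - 313 = -316$)
$\frac{1}{O{\left(Z \right)} + c{\left(-206 \right)}} = \frac{1}{-275 + \left(-6 - 206\right)^{2}} = \frac{1}{-275 + \left(-212\right)^{2}} = \frac{1}{-275 + 44944} = \frac{1}{44669}$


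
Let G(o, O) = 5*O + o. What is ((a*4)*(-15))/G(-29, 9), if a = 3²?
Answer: -135/4 ≈ -33.750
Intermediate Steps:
G(o, O) = o + 5*O
a = 9
((a*4)*(-15))/G(-29, 9) = ((9*4)*(-15))/(-29 + 5*9) = (36*(-15))/(-29 + 45) = -540/16 = -540*1/16 = -135/4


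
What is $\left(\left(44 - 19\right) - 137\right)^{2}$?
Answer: $12544$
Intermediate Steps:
$\left(\left(44 - 19\right) - 137\right)^{2} = \left(25 - 137\right)^{2} = \left(-112\right)^{2} = 12544$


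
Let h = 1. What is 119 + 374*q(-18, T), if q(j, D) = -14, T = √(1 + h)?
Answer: -5117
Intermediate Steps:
T = √2 (T = √(1 + 1) = √2 ≈ 1.4142)
119 + 374*q(-18, T) = 119 + 374*(-14) = 119 - 5236 = -5117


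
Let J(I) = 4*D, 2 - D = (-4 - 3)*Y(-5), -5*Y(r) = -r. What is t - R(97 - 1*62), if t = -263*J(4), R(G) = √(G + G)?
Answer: 5260 - √70 ≈ 5251.6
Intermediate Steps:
Y(r) = r/5 (Y(r) = -(-1)*r/5 = r/5)
D = -5 (D = 2 - (-4 - 3)*(⅕)*(-5) = 2 - (-7)*(-1) = 2 - 1*7 = 2 - 7 = -5)
J(I) = -20 (J(I) = 4*(-5) = -20)
R(G) = √2*√G (R(G) = √(2*G) = √2*√G)
t = 5260 (t = -263*(-20) = 5260)
t - R(97 - 1*62) = 5260 - √2*√(97 - 1*62) = 5260 - √2*√(97 - 62) = 5260 - √2*√35 = 5260 - √70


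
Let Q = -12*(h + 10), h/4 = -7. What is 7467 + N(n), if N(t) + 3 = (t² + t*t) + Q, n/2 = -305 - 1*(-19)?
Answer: 662048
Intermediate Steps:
h = -28 (h = 4*(-7) = -28)
Q = 216 (Q = -12*(-28 + 10) = -12*(-18) = 216)
n = -572 (n = 2*(-305 - 1*(-19)) = 2*(-305 + 19) = 2*(-286) = -572)
N(t) = 213 + 2*t² (N(t) = -3 + ((t² + t*t) + 216) = -3 + ((t² + t²) + 216) = -3 + (2*t² + 216) = -3 + (216 + 2*t²) = 213 + 2*t²)
7467 + N(n) = 7467 + (213 + 2*(-572)²) = 7467 + (213 + 2*327184) = 7467 + (213 + 654368) = 7467 + 654581 = 662048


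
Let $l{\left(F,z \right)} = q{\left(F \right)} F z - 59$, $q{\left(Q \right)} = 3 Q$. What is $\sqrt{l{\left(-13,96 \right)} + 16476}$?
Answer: $\sqrt{65089} \approx 255.13$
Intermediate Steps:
$l{\left(F,z \right)} = -59 + 3 z F^{2}$ ($l{\left(F,z \right)} = 3 F F z - 59 = 3 F^{2} z - 59 = 3 z F^{2} - 59 = -59 + 3 z F^{2}$)
$\sqrt{l{\left(-13,96 \right)} + 16476} = \sqrt{\left(-59 + 3 \cdot 96 \left(-13\right)^{2}\right) + 16476} = \sqrt{\left(-59 + 3 \cdot 96 \cdot 169\right) + 16476} = \sqrt{\left(-59 + 48672\right) + 16476} = \sqrt{48613 + 16476} = \sqrt{65089}$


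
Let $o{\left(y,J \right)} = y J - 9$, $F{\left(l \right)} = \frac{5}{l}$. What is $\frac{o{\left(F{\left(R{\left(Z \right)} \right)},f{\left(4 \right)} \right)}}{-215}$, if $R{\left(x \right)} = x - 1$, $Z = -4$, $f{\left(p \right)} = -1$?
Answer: $\frac{8}{215} \approx 0.037209$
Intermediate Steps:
$R{\left(x \right)} = -1 + x$
$o{\left(y,J \right)} = -9 + J y$ ($o{\left(y,J \right)} = J y - 9 = -9 + J y$)
$\frac{o{\left(F{\left(R{\left(Z \right)} \right)},f{\left(4 \right)} \right)}}{-215} = \frac{-9 - \frac{5}{-1 - 4}}{-215} = \left(-9 - \frac{5}{-5}\right) \left(- \frac{1}{215}\right) = \left(-9 - 5 \left(- \frac{1}{5}\right)\right) \left(- \frac{1}{215}\right) = \left(-9 - -1\right) \left(- \frac{1}{215}\right) = \left(-9 + 1\right) \left(- \frac{1}{215}\right) = \left(-8\right) \left(- \frac{1}{215}\right) = \frac{8}{215}$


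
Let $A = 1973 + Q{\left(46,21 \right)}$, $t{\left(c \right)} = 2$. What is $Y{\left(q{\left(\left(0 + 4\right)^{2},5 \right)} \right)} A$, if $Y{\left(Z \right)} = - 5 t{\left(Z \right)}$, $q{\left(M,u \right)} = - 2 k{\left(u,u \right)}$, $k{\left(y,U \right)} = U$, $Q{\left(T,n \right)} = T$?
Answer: $-20190$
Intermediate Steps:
$q{\left(M,u \right)} = - 2 u$
$A = 2019$ ($A = 1973 + 46 = 2019$)
$Y{\left(Z \right)} = -10$ ($Y{\left(Z \right)} = \left(-5\right) 2 = -10$)
$Y{\left(q{\left(\left(0 + 4\right)^{2},5 \right)} \right)} A = \left(-10\right) 2019 = -20190$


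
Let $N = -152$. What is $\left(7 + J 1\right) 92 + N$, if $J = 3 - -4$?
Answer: $1136$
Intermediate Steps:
$J = 7$ ($J = 3 + 4 = 7$)
$\left(7 + J 1\right) 92 + N = \left(7 + 7 \cdot 1\right) 92 - 152 = \left(7 + 7\right) 92 - 152 = 14 \cdot 92 - 152 = 1288 - 152 = 1136$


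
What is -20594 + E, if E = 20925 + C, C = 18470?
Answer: 18801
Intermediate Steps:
E = 39395 (E = 20925 + 18470 = 39395)
-20594 + E = -20594 + 39395 = 18801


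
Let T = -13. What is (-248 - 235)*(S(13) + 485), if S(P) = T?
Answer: -227976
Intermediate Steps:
S(P) = -13
(-248 - 235)*(S(13) + 485) = (-248 - 235)*(-13 + 485) = -483*472 = -227976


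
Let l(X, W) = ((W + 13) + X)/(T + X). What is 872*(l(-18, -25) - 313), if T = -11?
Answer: -7888984/29 ≈ -2.7203e+5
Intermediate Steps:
l(X, W) = (13 + W + X)/(-11 + X) (l(X, W) = ((W + 13) + X)/(-11 + X) = ((13 + W) + X)/(-11 + X) = (13 + W + X)/(-11 + X))
872*(l(-18, -25) - 313) = 872*((13 - 25 - 18)/(-11 - 18) - 313) = 872*(-30/(-29) - 313) = 872*(-1/29*(-30) - 313) = 872*(30/29 - 313) = 872*(-9047/29) = -7888984/29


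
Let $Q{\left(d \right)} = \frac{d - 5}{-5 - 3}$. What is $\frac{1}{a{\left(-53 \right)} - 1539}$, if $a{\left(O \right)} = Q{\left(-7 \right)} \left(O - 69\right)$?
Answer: $- \frac{1}{1722} \approx -0.00058072$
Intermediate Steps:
$Q{\left(d \right)} = \frac{5}{8} - \frac{d}{8}$ ($Q{\left(d \right)} = \frac{-5 + d}{-8} = \left(-5 + d\right) \left(- \frac{1}{8}\right) = \frac{5}{8} - \frac{d}{8}$)
$a{\left(O \right)} = - \frac{207}{2} + \frac{3 O}{2}$ ($a{\left(O \right)} = \left(\frac{5}{8} - - \frac{7}{8}\right) \left(O - 69\right) = \left(\frac{5}{8} + \frac{7}{8}\right) \left(-69 + O\right) = \frac{3 \left(-69 + O\right)}{2} = - \frac{207}{2} + \frac{3 O}{2}$)
$\frac{1}{a{\left(-53 \right)} - 1539} = \frac{1}{\left(- \frac{207}{2} + \frac{3}{2} \left(-53\right)\right) - 1539} = \frac{1}{\left(- \frac{207}{2} - \frac{159}{2}\right) - 1539} = \frac{1}{-183 - 1539} = \frac{1}{-1722} = - \frac{1}{1722}$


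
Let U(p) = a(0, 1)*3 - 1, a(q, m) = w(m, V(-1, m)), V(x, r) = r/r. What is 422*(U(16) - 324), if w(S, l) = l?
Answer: -135884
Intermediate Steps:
V(x, r) = 1
a(q, m) = 1
U(p) = 2 (U(p) = 1*3 - 1 = 3 - 1 = 2)
422*(U(16) - 324) = 422*(2 - 324) = 422*(-322) = -135884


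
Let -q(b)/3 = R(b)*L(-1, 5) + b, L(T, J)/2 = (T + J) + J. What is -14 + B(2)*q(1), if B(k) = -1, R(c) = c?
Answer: 43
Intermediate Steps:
L(T, J) = 2*T + 4*J (L(T, J) = 2*((T + J) + J) = 2*((J + T) + J) = 2*(T + 2*J) = 2*T + 4*J)
q(b) = -57*b (q(b) = -3*(b*(2*(-1) + 4*5) + b) = -3*(b*(-2 + 20) + b) = -3*(b*18 + b) = -3*(18*b + b) = -57*b)
-14 + B(2)*q(1) = -14 - (-57) = -14 - 1*(-57) = -14 + 57 = 43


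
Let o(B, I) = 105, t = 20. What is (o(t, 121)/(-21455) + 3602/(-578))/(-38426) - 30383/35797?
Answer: -103395371315223/121842873235477 ≈ -0.84860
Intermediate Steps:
(o(t, 121)/(-21455) + 3602/(-578))/(-38426) - 30383/35797 = (105/(-21455) + 3602/(-578))/(-38426) - 30383/35797 = (105*(-1/21455) + 3602*(-1/578))*(-1/38426) - 30383*1/35797 = (-3/613 - 1801/289)*(-1/38426) - 30383/35797 = -1104880/177157*(-1/38426) - 30383/35797 = 552440/3403717441 - 30383/35797 = -103395371315223/121842873235477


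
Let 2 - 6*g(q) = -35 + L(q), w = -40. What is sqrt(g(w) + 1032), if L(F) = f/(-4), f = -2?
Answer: sqrt(37371)/6 ≈ 32.219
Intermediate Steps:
L(F) = 1/2 (L(F) = -2/(-4) = -2*(-1/4) = 1/2)
g(q) = 73/12 (g(q) = 1/3 - (-35 + 1/2)/6 = 1/3 - 1/6*(-69/2) = 1/3 + 23/4 = 73/12)
sqrt(g(w) + 1032) = sqrt(73/12 + 1032) = sqrt(12457/12) = sqrt(37371)/6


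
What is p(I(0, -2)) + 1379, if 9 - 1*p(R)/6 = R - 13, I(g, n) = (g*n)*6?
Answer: 1511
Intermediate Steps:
I(g, n) = 6*g*n
p(R) = 132 - 6*R (p(R) = 54 - 6*(R - 13) = 54 - 6*(-13 + R) = 54 + (78 - 6*R) = 132 - 6*R)
p(I(0, -2)) + 1379 = (132 - 36*0*(-2)) + 1379 = (132 - 6*0) + 1379 = (132 + 0) + 1379 = 132 + 1379 = 1511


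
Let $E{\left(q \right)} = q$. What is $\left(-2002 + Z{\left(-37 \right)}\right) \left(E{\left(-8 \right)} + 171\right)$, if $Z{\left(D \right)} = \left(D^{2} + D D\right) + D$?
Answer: $113937$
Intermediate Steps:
$Z{\left(D \right)} = D + 2 D^{2}$ ($Z{\left(D \right)} = \left(D^{2} + D^{2}\right) + D = 2 D^{2} + D = D + 2 D^{2}$)
$\left(-2002 + Z{\left(-37 \right)}\right) \left(E{\left(-8 \right)} + 171\right) = \left(-2002 - 37 \left(1 + 2 \left(-37\right)\right)\right) \left(-8 + 171\right) = \left(-2002 - 37 \left(1 - 74\right)\right) 163 = \left(-2002 - -2701\right) 163 = \left(-2002 + 2701\right) 163 = 699 \cdot 163 = 113937$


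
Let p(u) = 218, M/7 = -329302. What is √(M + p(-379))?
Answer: 8*I*√36014 ≈ 1518.2*I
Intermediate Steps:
M = -2305114 (M = 7*(-329302) = -2305114)
√(M + p(-379)) = √(-2305114 + 218) = √(-2304896) = 8*I*√36014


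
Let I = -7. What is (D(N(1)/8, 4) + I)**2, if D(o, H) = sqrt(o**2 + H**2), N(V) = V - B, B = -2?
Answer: (56 - sqrt(1033))**2/64 ≈ 8.8951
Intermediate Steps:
N(V) = 2 + V (N(V) = V - 1*(-2) = V + 2 = 2 + V)
D(o, H) = sqrt(H**2 + o**2)
(D(N(1)/8, 4) + I)**2 = (sqrt(4**2 + ((2 + 1)/8)**2) - 7)**2 = (sqrt(16 + (3*(1/8))**2) - 7)**2 = (sqrt(16 + (3/8)**2) - 7)**2 = (sqrt(16 + 9/64) - 7)**2 = (sqrt(1033/64) - 7)**2 = (sqrt(1033)/8 - 7)**2 = (-7 + sqrt(1033)/8)**2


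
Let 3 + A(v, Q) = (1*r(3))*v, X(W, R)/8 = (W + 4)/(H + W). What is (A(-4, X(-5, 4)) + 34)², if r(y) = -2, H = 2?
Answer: 1521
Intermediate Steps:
X(W, R) = 8*(4 + W)/(2 + W) (X(W, R) = 8*((W + 4)/(2 + W)) = 8*((4 + W)/(2 + W)) = 8*(4 + W)/(2 + W))
A(v, Q) = -3 - 2*v (A(v, Q) = -3 + (1*(-2))*v = -3 - 2*v)
(A(-4, X(-5, 4)) + 34)² = ((-3 - 2*(-4)) + 34)² = ((-3 + 8) + 34)² = (5 + 34)² = 39² = 1521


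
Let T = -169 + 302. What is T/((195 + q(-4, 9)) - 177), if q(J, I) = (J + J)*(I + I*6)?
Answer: -133/486 ≈ -0.27366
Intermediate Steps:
q(J, I) = 14*I*J (q(J, I) = (2*J)*(I + 6*I) = (2*J)*(7*I) = 14*I*J)
T = 133
T/((195 + q(-4, 9)) - 177) = 133/((195 + 14*9*(-4)) - 177) = 133/((195 - 504) - 177) = 133/(-309 - 177) = 133/(-486) = 133*(-1/486) = -133/486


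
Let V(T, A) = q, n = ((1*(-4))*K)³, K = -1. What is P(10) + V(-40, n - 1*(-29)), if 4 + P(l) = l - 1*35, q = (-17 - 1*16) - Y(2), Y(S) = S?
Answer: -64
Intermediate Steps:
q = -35 (q = (-17 - 1*16) - 1*2 = (-17 - 16) - 2 = -33 - 2 = -35)
n = 64 (n = ((1*(-4))*(-1))³ = (-4*(-1))³ = 4³ = 64)
V(T, A) = -35
P(l) = -39 + l (P(l) = -4 + (l - 1*35) = -4 + (l - 35) = -4 + (-35 + l) = -39 + l)
P(10) + V(-40, n - 1*(-29)) = (-39 + 10) - 35 = -29 - 35 = -64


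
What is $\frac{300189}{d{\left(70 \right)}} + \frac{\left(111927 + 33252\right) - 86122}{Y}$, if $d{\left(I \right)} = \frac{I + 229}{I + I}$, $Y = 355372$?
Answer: $\frac{14935044801163}{106256228} \approx 1.4056 \cdot 10^{5}$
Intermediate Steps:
$d{\left(I \right)} = \frac{229 + I}{2 I}$
$\frac{300189}{d{\left(70 \right)}} + \frac{\left(111927 + 33252\right) - 86122}{Y} = \frac{300189}{\frac{1}{2} \cdot \frac{1}{70} \left(229 + 70\right)} + \frac{\left(111927 + 33252\right) - 86122}{355372} = \frac{300189}{\frac{1}{2} \cdot \frac{1}{70} \cdot 299} + \left(145179 - 86122\right) \frac{1}{355372} = \frac{300189}{\frac{299}{140}} + 59057 \cdot \frac{1}{355372} = 300189 \cdot \frac{140}{299} + \frac{59057}{355372} = \frac{42026460}{299} + \frac{59057}{355372} = \frac{14935044801163}{106256228}$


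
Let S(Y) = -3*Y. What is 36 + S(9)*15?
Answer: -369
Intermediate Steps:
36 + S(9)*15 = 36 - 3*9*15 = 36 - 27*15 = 36 - 405 = -369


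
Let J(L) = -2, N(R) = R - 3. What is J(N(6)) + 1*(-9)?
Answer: -11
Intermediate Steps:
N(R) = -3 + R
J(N(6)) + 1*(-9) = -2 + 1*(-9) = -2 - 9 = -11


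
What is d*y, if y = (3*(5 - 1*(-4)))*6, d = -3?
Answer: -486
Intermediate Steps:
y = 162 (y = (3*(5 + 4))*6 = (3*9)*6 = 27*6 = 162)
d*y = -3*162 = -486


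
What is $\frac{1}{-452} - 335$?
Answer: $- \frac{151421}{452} \approx -335.0$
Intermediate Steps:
$\frac{1}{-452} - 335 = - \frac{1}{452} - 335 = - \frac{151421}{452}$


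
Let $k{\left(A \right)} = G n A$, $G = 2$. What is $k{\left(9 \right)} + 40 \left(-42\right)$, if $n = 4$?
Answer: $-1608$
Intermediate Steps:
$k{\left(A \right)} = 8 A$ ($k{\left(A \right)} = 2 \cdot 4 A = 8 A$)
$k{\left(9 \right)} + 40 \left(-42\right) = 8 \cdot 9 + 40 \left(-42\right) = 72 - 1680 = -1608$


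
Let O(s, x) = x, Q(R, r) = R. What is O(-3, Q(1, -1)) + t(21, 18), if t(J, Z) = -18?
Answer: -17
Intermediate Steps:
O(-3, Q(1, -1)) + t(21, 18) = 1 - 18 = -17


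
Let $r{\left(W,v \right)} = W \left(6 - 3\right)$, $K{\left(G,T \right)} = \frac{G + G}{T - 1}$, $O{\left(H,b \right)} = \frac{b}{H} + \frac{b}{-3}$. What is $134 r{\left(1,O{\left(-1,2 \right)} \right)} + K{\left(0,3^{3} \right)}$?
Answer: $402$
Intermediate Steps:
$O{\left(H,b \right)} = - \frac{b}{3} + \frac{b}{H}$ ($O{\left(H,b \right)} = \frac{b}{H} + b \left(- \frac{1}{3}\right) = \frac{b}{H} - \frac{b}{3} = - \frac{b}{3} + \frac{b}{H}$)
$K{\left(G,T \right)} = \frac{2 G}{-1 + T}$
$r{\left(W,v \right)} = 3 W$ ($r{\left(W,v \right)} = W 3 = 3 W$)
$134 r{\left(1,O{\left(-1,2 \right)} \right)} + K{\left(0,3^{3} \right)} = 134 \cdot 3 \cdot 1 + 2 \cdot 0 \frac{1}{-1 + 3^{3}} = 134 \cdot 3 + 2 \cdot 0 \frac{1}{-1 + 27} = 402 + 2 \cdot 0 \cdot \frac{1}{26} = 402 + 0 = 402$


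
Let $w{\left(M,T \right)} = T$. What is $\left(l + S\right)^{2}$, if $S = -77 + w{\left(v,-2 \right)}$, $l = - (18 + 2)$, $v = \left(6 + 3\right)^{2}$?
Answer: $9801$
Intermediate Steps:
$v = 81$ ($v = 9^{2} = 81$)
$l = -20$ ($l = \left(-1\right) 20 = -20$)
$S = -79$ ($S = -77 - 2 = -79$)
$\left(l + S\right)^{2} = \left(-20 - 79\right)^{2} = \left(-99\right)^{2} = 9801$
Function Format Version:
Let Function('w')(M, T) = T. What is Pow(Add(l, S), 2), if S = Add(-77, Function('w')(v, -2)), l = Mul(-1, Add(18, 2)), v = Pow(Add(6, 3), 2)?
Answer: 9801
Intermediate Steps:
v = 81 (v = Pow(9, 2) = 81)
l = -20 (l = Mul(-1, 20) = -20)
S = -79 (S = Add(-77, -2) = -79)
Pow(Add(l, S), 2) = Pow(Add(-20, -79), 2) = Pow(-99, 2) = 9801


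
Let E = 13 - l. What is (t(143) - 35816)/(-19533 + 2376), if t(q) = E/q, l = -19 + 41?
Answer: 38509/18447 ≈ 2.0875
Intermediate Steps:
l = 22
E = -9 (E = 13 - 1*22 = 13 - 22 = -9)
t(q) = -9/q
(t(143) - 35816)/(-19533 + 2376) = (-9/143 - 35816)/(-19533 + 2376) = (-9*1/143 - 35816)/(-17157) = (-9/143 - 35816)*(-1/17157) = -5121697/143*(-1/17157) = 38509/18447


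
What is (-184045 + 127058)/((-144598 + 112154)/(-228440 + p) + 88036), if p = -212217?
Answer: -25111720459/38793712096 ≈ -0.64731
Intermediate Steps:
(-184045 + 127058)/((-144598 + 112154)/(-228440 + p) + 88036) = (-184045 + 127058)/((-144598 + 112154)/(-228440 - 212217) + 88036) = -56987/(-32444/(-440657) + 88036) = -56987/(-32444*(-1/440657) + 88036) = -56987/(32444/440657 + 88036) = -56987/38793712096/440657 = -56987*440657/38793712096 = -25111720459/38793712096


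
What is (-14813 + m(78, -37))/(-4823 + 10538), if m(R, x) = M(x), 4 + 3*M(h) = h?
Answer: -8896/3429 ≈ -2.5943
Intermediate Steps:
M(h) = -4/3 + h/3
m(R, x) = -4/3 + x/3
(-14813 + m(78, -37))/(-4823 + 10538) = (-14813 + (-4/3 + (⅓)*(-37)))/(-4823 + 10538) = (-14813 + (-4/3 - 37/3))/5715 = (-14813 - 41/3)*(1/5715) = -44480/3*1/5715 = -8896/3429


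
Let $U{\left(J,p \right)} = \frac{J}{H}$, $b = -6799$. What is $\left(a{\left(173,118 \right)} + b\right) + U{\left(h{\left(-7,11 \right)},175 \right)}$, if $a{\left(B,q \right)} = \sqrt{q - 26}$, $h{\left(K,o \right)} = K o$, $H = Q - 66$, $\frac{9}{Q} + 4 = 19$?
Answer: $- \frac{2222888}{327} + 2 \sqrt{23} \approx -6788.2$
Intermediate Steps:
$Q = \frac{3}{5}$ ($Q = \frac{9}{-4 + 19} = \frac{9}{15} = 9 \cdot \frac{1}{15} = \frac{3}{5} \approx 0.6$)
$H = - \frac{327}{5}$ ($H = \frac{3}{5} - 66 = - \frac{327}{5} \approx -65.4$)
$U{\left(J,p \right)} = - \frac{5 J}{327}$ ($U{\left(J,p \right)} = \frac{J}{- \frac{327}{5}} = J \left(- \frac{5}{327}\right) = - \frac{5 J}{327}$)
$a{\left(B,q \right)} = \sqrt{-26 + q}$
$\left(a{\left(173,118 \right)} + b\right) + U{\left(h{\left(-7,11 \right)},175 \right)} = \left(\sqrt{-26 + 118} - 6799\right) - \frac{5 \left(\left(-7\right) 11\right)}{327} = \left(\sqrt{92} - 6799\right) - - \frac{385}{327} = \left(2 \sqrt{23} - 6799\right) + \frac{385}{327} = \left(-6799 + 2 \sqrt{23}\right) + \frac{385}{327} = - \frac{2222888}{327} + 2 \sqrt{23}$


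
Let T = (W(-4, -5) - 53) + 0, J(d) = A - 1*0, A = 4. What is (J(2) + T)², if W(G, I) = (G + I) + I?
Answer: 3969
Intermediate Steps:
W(G, I) = G + 2*I
J(d) = 4 (J(d) = 4 - 1*0 = 4 + 0 = 4)
T = -67 (T = ((-4 + 2*(-5)) - 53) + 0 = ((-4 - 10) - 53) + 0 = (-14 - 53) + 0 = -67 + 0 = -67)
(J(2) + T)² = (4 - 67)² = (-63)² = 3969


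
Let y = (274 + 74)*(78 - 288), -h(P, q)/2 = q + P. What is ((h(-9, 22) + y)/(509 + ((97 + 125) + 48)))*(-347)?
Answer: 25367782/779 ≈ 32565.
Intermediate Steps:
h(P, q) = -2*P - 2*q (h(P, q) = -2*(q + P) = -2*(P + q) = -2*P - 2*q)
y = -73080 (y = 348*(-210) = -73080)
((h(-9, 22) + y)/(509 + ((97 + 125) + 48)))*(-347) = (((-2*(-9) - 2*22) - 73080)/(509 + ((97 + 125) + 48)))*(-347) = (((18 - 44) - 73080)/(509 + (222 + 48)))*(-347) = ((-26 - 73080)/(509 + 270))*(-347) = -73106/779*(-347) = 25367782/779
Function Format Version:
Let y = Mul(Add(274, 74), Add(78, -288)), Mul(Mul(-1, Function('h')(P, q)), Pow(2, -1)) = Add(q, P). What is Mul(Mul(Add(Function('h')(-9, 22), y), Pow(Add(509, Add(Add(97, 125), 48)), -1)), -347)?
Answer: Rational(25367782, 779) ≈ 32565.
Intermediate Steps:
Function('h')(P, q) = Add(Mul(-2, P), Mul(-2, q)) (Function('h')(P, q) = Mul(-2, Add(q, P)) = Mul(-2, Add(P, q)) = Add(Mul(-2, P), Mul(-2, q)))
y = -73080 (y = Mul(348, -210) = -73080)
Mul(Mul(Add(Function('h')(-9, 22), y), Pow(Add(509, Add(Add(97, 125), 48)), -1)), -347) = Mul(Mul(Add(Add(Mul(-2, -9), Mul(-2, 22)), -73080), Pow(Add(509, Add(Add(97, 125), 48)), -1)), -347) = Mul(Mul(Add(Add(18, -44), -73080), Pow(Add(509, Add(222, 48)), -1)), -347) = Mul(Mul(Add(-26, -73080), Pow(Add(509, 270), -1)), -347) = Mul(Mul(-73106, Pow(779, -1)), -347) = Mul(Mul(-73106, Rational(1, 779)), -347) = Mul(Rational(-73106, 779), -347) = Rational(25367782, 779)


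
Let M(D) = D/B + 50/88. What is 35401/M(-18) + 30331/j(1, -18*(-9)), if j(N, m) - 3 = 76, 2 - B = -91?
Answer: 3830169297/40369 ≈ 94879.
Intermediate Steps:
B = 93 (B = 2 - 1*(-91) = 2 + 91 = 93)
j(N, m) = 79 (j(N, m) = 3 + 76 = 79)
M(D) = 25/44 + D/93 (M(D) = D/93 + 50/88 = D*(1/93) + 50*(1/88) = D/93 + 25/44 = 25/44 + D/93)
35401/M(-18) + 30331/j(1, -18*(-9)) = 35401/(25/44 + (1/93)*(-18)) + 30331/79 = 35401/(25/44 - 6/31) + 30331*(1/79) = 35401/(511/1364) + 30331/79 = 35401*(1364/511) + 30331/79 = 48286964/511 + 30331/79 = 3830169297/40369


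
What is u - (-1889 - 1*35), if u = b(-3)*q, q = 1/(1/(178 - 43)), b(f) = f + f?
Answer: 1114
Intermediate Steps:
b(f) = 2*f
q = 135 (q = 1/(1/135) = 135)
u = -810 (u = (2*(-3))*135 = -6*135 = -810)
u - (-1889 - 1*35) = -810 - (-1889 - 1*35) = -810 - (-1889 - 35) = -810 - 1*(-1924) = -810 + 1924 = 1114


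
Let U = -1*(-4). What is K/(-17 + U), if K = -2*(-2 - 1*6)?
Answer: -16/13 ≈ -1.2308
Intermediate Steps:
U = 4
K = 16 (K = -2*(-2 - 6) = -2*(-8) = 16)
K/(-17 + U) = 16/(-17 + 4) = 16/(-13) = 16*(-1/13) = -16/13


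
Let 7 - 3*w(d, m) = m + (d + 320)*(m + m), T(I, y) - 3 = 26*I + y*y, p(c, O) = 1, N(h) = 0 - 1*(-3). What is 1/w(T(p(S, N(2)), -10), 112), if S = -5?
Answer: -3/100681 ≈ -2.9797e-5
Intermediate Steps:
N(h) = 3 (N(h) = 0 + 3 = 3)
T(I, y) = 3 + y**2 + 26*I (T(I, y) = 3 + (26*I + y*y) = 3 + (26*I + y**2) = 3 + (y**2 + 26*I) = 3 + y**2 + 26*I)
w(d, m) = 7/3 - m/3 - 2*m*(320 + d)/3 (w(d, m) = 7/3 - (m + (d + 320)*(m + m))/3 = 7/3 - (m + (320 + d)*(2*m))/3 = 7/3 - (m + 2*m*(320 + d))/3 = 7/3 + (-m/3 - 2*m*(320 + d)/3) = 7/3 - m/3 - 2*m*(320 + d)/3)
1/w(T(p(S, N(2)), -10), 112) = 1/(7/3 - 641/3*112 - 2/3*(3 + (-10)**2 + 26*1)*112) = 1/(7/3 - 71792/3 - 2/3*(3 + 100 + 26)*112) = 1/(7/3 - 71792/3 - 2/3*129*112) = 1/(7/3 - 71792/3 - 9632) = 1/(-100681/3) = -3/100681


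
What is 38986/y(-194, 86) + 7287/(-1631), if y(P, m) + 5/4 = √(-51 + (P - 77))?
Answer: -187064017/1206241 - 623776*I*√322/5177 ≈ -155.08 - 2162.1*I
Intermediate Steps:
y(P, m) = -5/4 + √(-128 + P) (y(P, m) = -5/4 + √(-51 + (P - 77)) = -5/4 + √(-51 + (-77 + P)) = -5/4 + √(-128 + P))
38986/y(-194, 86) + 7287/(-1631) = 38986/(-5/4 + √(-128 - 194)) + 7287/(-1631) = 38986/(-5/4 + √(-322)) + 7287*(-1/1631) = 38986/(-5/4 + I*√322) - 1041/233 = -1041/233 + 38986/(-5/4 + I*√322)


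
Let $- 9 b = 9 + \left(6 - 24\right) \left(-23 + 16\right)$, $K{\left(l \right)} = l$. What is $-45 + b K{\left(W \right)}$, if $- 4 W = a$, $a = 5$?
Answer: $- \frac{105}{4} \approx -26.25$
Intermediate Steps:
$W = - \frac{5}{4}$ ($W = \left(- \frac{1}{4}\right) 5 = - \frac{5}{4} \approx -1.25$)
$b = -15$ ($b = - \frac{9 + \left(6 - 24\right) \left(-23 + 16\right)}{9} = - \frac{9 - -126}{9} = - \frac{9 + 126}{9} = \left(- \frac{1}{9}\right) 135 = -15$)
$-45 + b K{\left(W \right)} = -45 - - \frac{75}{4} = -45 + \frac{75}{4} = - \frac{105}{4}$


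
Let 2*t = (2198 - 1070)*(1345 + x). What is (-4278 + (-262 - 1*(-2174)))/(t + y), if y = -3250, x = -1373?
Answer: 1183/9521 ≈ 0.12425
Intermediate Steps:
t = -15792 (t = ((2198 - 1070)*(1345 - 1373))/2 = (1128*(-28))/2 = (1/2)*(-31584) = -15792)
(-4278 + (-262 - 1*(-2174)))/(t + y) = (-4278 + (-262 - 1*(-2174)))/(-15792 - 3250) = (-4278 + (-262 + 2174))/(-19042) = (-4278 + 1912)*(-1/19042) = -2366*(-1/19042) = 1183/9521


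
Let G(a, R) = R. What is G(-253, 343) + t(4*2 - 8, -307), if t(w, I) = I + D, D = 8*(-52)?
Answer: -380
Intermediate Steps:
D = -416
t(w, I) = -416 + I (t(w, I) = I - 416 = -416 + I)
G(-253, 343) + t(4*2 - 8, -307) = 343 + (-416 - 307) = 343 - 723 = -380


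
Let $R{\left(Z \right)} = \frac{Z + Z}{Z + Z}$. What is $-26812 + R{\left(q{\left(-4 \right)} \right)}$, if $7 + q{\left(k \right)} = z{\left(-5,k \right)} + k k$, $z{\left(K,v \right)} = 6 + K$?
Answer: $-26811$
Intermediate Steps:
$q{\left(k \right)} = -6 + k^{2}$ ($q{\left(k \right)} = -7 + \left(\left(6 - 5\right) + k k\right) = -7 + \left(1 + k^{2}\right) = -6 + k^{2}$)
$R{\left(Z \right)} = 1$ ($R{\left(Z \right)} = \frac{2 Z}{2 Z} = 2 Z \frac{1}{2 Z} = 1$)
$-26812 + R{\left(q{\left(-4 \right)} \right)} = -26812 + 1 = -26811$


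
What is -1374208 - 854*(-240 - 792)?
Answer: -492880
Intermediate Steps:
-1374208 - 854*(-240 - 792) = -1374208 - 854*(-1032) = -1374208 - 1*(-881328) = -1374208 + 881328 = -492880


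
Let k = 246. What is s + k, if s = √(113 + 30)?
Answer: 246 + √143 ≈ 257.96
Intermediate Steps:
s = √143 ≈ 11.958
s + k = √143 + 246 = 246 + √143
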